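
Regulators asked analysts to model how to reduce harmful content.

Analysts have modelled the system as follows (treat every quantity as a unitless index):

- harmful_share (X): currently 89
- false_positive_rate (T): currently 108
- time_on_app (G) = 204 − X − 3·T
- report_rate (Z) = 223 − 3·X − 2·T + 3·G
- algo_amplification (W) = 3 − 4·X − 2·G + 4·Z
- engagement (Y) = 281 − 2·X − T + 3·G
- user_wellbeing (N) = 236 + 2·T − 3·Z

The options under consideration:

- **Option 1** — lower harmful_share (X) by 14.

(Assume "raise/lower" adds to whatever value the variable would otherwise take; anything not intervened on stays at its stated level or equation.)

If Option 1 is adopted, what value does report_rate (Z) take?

-803

Option 1 (X − 14):
  X = 89 − 14 = 75
  T = 108
  G = 204 − 75 − 3·108 = -195
  Z = 223 − 3·75 − 2·108 + 3·(-195) = -803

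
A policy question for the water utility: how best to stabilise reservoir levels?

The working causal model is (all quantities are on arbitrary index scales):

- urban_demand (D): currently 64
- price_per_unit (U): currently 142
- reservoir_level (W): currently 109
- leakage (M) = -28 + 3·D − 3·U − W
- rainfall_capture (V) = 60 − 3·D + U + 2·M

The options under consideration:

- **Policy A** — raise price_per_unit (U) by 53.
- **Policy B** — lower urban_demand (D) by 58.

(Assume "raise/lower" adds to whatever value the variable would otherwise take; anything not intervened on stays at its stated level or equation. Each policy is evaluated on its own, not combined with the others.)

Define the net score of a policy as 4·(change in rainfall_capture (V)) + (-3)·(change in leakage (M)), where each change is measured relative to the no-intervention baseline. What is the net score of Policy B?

-174

Baseline:
  D = 64
  U = 142
  W = 109
  M = -28 + 3·64 − 3·142 − 109 = -371
  V = 60 − 3·64 + 142 + 2·(-371) = -732
Policy B (D − 58):
  D = 64 − 58 = 6
  U = 142
  W = 109
  M = -28 + 3·6 − 3·142 − 109 = -545
  V = 60 − 3·6 + 142 + 2·(-545) = -906
ΔV = -906 − (-732) = -174; ΔM = -545 − (-371) = -174
Score = 4·(-174) + (-3)·(-174) = -174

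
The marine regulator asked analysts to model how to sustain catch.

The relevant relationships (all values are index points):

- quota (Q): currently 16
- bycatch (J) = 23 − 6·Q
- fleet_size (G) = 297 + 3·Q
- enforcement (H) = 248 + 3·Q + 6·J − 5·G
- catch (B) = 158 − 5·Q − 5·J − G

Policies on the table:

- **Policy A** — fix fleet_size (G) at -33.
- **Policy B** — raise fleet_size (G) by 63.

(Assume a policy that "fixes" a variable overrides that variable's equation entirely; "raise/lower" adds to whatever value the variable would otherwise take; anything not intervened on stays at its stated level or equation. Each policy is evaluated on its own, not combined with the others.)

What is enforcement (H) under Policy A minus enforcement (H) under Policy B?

2205

Policy A (G := -33):
  Q = 16
  J = 23 − 6·16 = -73
  G = -33
  H = 248 + 3·16 + 6·(-73) − 5·(-33) = 23
Policy B (G + 63):
  Q = 16
  J = 23 − 6·16 = -73
  G = 297 + 3·16 (+63 from intervention) = 408
  H = 248 + 3·16 + 6·(-73) − 5·408 = -2182
H: 23 − (-2182) = 2205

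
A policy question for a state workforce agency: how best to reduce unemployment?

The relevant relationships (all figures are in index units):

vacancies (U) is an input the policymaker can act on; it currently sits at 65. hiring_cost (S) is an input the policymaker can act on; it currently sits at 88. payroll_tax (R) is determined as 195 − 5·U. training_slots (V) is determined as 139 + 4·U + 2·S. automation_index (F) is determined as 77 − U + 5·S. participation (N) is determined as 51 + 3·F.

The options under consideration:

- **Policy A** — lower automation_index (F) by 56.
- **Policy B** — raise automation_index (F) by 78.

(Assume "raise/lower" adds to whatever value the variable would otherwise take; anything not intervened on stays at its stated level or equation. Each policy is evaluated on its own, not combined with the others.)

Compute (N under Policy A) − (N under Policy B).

Policy A (F − 56):
  U = 65
  S = 88
  F = 77 − 65 + 5·88 (−56 from intervention) = 396
  N = 51 + 3·396 = 1239
Policy B (F + 78):
  U = 65
  S = 88
  F = 77 − 65 + 5·88 (+78 from intervention) = 530
  N = 51 + 3·530 = 1641
N: 1239 − 1641 = -402

-402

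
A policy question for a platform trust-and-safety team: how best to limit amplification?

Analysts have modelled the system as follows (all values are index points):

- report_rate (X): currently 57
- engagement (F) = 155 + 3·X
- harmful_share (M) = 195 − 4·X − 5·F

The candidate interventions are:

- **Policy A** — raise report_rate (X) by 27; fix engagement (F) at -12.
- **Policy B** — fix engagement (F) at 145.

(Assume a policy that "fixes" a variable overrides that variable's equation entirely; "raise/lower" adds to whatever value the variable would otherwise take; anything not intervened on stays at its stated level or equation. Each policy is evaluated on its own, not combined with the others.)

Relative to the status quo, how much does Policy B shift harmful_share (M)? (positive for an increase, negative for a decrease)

905

Baseline:
  X = 57
  F = 155 + 3·57 = 326
  M = 195 − 4·57 − 5·326 = -1663
Policy B (F := 145):
  X = 57
  F = 145
  M = 195 − 4·57 − 5·145 = -758
Change in M: -758 − (-1663) = 905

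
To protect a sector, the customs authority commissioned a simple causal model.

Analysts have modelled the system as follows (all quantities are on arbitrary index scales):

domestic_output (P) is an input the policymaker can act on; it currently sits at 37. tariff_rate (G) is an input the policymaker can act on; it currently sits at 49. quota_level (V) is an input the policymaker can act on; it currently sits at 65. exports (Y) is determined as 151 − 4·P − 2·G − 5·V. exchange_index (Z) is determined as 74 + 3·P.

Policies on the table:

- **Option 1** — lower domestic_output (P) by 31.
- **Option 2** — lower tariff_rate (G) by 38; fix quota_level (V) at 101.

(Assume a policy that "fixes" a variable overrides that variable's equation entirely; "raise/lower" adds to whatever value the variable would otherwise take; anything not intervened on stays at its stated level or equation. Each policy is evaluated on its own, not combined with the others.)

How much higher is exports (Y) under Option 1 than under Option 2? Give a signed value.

Option 1 (P − 31):
  P = 37 − 31 = 6
  G = 49
  V = 65
  Y = 151 − 4·6 − 2·49 − 5·65 = -296
Option 2 (G − 38, V := 101):
  P = 37
  G = 49 − 38 = 11
  V = 101
  Y = 151 − 4·37 − 2·11 − 5·101 = -524
Y: -296 − (-524) = 228

228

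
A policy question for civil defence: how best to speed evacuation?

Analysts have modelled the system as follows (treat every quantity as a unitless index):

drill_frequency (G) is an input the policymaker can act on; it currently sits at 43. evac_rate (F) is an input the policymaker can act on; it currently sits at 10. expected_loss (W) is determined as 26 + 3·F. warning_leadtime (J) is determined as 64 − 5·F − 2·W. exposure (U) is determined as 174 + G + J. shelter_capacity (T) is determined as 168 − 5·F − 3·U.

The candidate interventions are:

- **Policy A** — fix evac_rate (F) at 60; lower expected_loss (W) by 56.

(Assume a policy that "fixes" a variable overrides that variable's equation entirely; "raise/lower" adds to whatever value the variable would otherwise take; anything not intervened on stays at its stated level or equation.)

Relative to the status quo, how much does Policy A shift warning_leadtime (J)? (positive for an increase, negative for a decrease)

Baseline:
  F = 10
  W = 26 + 3·10 = 56
  J = 64 − 5·10 − 2·56 = -98
Policy A (F := 60, W − 56):
  F = 60
  W = 26 + 3·60 (−56 from intervention) = 150
  J = 64 − 5·60 − 2·150 = -536
Change in J: -536 − (-98) = -438

-438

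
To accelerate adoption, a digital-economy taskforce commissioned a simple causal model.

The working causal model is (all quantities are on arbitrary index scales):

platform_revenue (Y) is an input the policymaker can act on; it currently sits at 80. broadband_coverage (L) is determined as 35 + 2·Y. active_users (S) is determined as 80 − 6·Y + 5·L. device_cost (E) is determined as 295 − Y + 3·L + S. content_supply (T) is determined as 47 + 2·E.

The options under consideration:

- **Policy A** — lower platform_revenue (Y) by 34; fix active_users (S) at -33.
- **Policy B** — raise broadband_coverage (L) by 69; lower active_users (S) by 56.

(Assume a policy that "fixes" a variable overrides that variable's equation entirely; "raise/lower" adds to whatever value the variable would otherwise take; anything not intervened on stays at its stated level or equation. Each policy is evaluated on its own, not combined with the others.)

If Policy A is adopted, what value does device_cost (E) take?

Policy A (Y − 34, S := -33):
  Y = 80 − 34 = 46
  L = 35 + 2·46 = 127
  S = -33
  E = 295 − 46 + 3·127 + (-33) = 597

597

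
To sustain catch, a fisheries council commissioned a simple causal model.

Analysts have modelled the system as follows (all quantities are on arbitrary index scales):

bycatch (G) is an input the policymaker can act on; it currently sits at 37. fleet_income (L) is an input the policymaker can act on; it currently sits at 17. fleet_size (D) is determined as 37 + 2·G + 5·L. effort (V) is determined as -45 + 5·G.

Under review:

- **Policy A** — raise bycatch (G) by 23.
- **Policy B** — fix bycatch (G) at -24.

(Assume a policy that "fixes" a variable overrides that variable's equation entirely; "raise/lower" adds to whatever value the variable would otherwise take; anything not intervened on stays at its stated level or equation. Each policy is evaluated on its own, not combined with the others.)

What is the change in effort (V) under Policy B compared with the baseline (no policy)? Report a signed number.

Baseline:
  G = 37
  V = -45 + 5·37 = 140
Policy B (G := -24):
  G = -24
  V = -45 + 5·(-24) = -165
Change in V: -165 − 140 = -305

-305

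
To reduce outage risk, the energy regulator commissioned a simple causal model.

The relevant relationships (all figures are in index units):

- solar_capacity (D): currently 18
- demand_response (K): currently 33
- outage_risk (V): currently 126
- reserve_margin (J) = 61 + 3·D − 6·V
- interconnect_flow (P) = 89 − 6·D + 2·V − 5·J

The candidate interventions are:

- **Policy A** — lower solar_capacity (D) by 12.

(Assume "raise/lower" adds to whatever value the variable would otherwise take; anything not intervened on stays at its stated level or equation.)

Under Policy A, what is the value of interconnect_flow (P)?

Policy A (D − 12):
  D = 18 − 12 = 6
  V = 126
  J = 61 + 3·6 − 6·126 = -677
  P = 89 − 6·6 + 2·126 − 5·(-677) = 3690

3690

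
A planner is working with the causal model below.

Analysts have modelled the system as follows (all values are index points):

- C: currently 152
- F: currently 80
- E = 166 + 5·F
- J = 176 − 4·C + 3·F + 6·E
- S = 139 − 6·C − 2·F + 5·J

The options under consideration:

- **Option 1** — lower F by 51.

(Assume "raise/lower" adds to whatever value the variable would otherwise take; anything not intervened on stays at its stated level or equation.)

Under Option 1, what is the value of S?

6774

Option 1 (F − 51):
  C = 152
  F = 80 − 51 = 29
  E = 166 + 5·29 = 311
  J = 176 − 4·152 + 3·29 + 6·311 = 1521
  S = 139 − 6·152 − 2·29 + 5·1521 = 6774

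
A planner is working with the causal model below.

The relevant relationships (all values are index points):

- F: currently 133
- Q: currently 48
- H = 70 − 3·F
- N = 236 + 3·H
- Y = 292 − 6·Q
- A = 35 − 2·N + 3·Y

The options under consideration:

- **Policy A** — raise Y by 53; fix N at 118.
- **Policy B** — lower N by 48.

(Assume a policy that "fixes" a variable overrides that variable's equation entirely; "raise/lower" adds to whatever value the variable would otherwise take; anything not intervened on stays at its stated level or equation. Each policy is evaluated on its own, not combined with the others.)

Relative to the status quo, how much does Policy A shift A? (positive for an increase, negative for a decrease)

-1579

Baseline:
  F = 133
  Q = 48
  H = 70 − 3·133 = -329
  N = 236 + 3·(-329) = -751
  Y = 292 − 6·48 = 4
  A = 35 − 2·(-751) + 3·4 = 1549
Policy A (Y + 53, N := 118):
  F = 133
  Q = 48
  H = 70 − 3·133 = -329
  N = 118
  Y = 292 − 6·48 (+53 from intervention) = 57
  A = 35 − 2·118 + 3·57 = -30
Change in A: -30 − 1549 = -1579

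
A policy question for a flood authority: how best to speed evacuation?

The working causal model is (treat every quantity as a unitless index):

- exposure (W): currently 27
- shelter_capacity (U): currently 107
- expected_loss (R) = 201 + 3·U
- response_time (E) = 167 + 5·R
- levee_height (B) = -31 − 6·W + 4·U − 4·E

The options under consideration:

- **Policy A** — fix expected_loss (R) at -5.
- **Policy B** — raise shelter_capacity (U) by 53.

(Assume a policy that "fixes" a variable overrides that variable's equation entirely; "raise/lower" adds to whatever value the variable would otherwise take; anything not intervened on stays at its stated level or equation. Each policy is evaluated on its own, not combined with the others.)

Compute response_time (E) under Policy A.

Policy A (R := -5):
  U = 107
  R = -5
  E = 167 + 5·(-5) = 142

142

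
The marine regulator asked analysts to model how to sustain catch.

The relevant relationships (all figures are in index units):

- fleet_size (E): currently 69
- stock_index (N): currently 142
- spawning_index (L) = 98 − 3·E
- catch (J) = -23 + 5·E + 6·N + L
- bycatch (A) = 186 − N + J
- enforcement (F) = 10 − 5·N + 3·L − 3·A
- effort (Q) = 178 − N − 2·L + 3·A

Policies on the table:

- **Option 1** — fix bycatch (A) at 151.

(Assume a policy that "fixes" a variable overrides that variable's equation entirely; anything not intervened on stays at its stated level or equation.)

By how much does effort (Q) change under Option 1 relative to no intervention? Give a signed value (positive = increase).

Baseline:
  E = 69
  N = 142
  L = 98 − 3·69 = -109
  J = -23 + 5·69 + 6·142 + (-109) = 1065
  A = 186 − 142 + 1065 = 1109
  Q = 178 − 142 − 2·(-109) + 3·1109 = 3581
Option 1 (A := 151):
  E = 69
  N = 142
  L = 98 − 3·69 = -109
  J = -23 + 5·69 + 6·142 + (-109) = 1065
  A = 151
  Q = 178 − 142 − 2·(-109) + 3·151 = 707
Change in Q: 707 − 3581 = -2874

-2874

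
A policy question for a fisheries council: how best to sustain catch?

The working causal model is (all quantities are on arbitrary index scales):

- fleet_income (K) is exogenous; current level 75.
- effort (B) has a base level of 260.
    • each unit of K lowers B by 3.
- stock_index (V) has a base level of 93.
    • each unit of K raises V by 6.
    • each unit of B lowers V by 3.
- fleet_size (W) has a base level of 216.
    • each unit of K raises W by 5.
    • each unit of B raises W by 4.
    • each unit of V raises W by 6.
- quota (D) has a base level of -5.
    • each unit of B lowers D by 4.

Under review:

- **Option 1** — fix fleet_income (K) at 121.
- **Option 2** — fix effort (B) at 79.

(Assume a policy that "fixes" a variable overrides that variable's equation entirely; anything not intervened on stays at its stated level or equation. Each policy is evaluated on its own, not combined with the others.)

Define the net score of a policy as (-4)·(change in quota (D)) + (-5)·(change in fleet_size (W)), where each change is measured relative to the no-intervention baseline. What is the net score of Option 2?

Baseline:
  K = 75
  B = 260 − 3·75 = 35
  V = 93 + 6·75 − 3·35 = 438
  W = 216 + 5·75 + 4·35 + 6·438 = 3359
  D = -5 − 4·35 = -145
Option 2 (B := 79):
  K = 75
  B = 79
  V = 93 + 6·75 − 3·79 = 306
  W = 216 + 5·75 + 4·79 + 6·306 = 2743
  D = -5 − 4·79 = -321
ΔD = -321 − (-145) = -176; ΔW = 2743 − 3359 = -616
Score = (-4)·(-176) + (-5)·(-616) = 3784

3784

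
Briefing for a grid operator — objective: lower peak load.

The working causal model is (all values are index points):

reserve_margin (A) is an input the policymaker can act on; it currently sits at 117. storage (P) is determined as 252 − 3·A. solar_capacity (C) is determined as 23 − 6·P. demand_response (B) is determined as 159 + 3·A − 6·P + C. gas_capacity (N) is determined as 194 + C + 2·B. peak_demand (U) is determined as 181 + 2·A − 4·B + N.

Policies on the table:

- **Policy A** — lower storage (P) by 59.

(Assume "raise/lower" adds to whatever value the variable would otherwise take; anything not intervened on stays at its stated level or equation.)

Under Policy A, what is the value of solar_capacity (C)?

971

Policy A (P − 59):
  A = 117
  P = 252 − 3·117 (−59 from intervention) = -158
  C = 23 − 6·(-158) = 971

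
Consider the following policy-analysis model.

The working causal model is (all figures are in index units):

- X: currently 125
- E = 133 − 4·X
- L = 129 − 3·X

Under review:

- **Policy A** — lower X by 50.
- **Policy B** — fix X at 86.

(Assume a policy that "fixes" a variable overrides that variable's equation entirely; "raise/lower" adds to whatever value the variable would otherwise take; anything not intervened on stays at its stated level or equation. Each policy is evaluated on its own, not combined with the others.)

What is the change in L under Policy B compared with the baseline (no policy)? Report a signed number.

117

Baseline:
  X = 125
  L = 129 − 3·125 = -246
Policy B (X := 86):
  X = 86
  L = 129 − 3·86 = -129
Change in L: -129 − (-246) = 117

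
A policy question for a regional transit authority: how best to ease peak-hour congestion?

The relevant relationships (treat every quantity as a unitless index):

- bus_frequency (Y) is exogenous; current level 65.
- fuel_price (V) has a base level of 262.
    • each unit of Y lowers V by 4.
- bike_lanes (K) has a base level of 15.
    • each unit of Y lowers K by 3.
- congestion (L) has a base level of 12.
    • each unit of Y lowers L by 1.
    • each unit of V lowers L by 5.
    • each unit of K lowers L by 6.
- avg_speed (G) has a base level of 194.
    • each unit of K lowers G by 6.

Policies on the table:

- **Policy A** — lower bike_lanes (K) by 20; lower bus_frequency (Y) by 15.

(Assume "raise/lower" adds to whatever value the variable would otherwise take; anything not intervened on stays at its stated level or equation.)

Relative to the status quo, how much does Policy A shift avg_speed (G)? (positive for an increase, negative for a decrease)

Baseline:
  Y = 65
  K = 15 − 3·65 = -180
  G = 194 − 6·(-180) = 1274
Policy A (K − 20, Y − 15):
  Y = 65 − 15 = 50
  K = 15 − 3·50 (−20 from intervention) = -155
  G = 194 − 6·(-155) = 1124
Change in G: 1124 − 1274 = -150

-150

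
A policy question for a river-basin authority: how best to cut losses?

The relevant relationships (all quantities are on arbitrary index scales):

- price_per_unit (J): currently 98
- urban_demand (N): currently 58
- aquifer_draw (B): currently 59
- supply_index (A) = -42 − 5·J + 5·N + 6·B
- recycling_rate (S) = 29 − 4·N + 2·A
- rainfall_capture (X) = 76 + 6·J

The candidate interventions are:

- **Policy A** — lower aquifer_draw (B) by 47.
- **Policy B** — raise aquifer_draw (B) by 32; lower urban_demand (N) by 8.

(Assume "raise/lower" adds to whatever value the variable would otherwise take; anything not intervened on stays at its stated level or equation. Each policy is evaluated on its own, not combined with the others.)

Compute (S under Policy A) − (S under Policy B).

Policy A (B − 47):
  J = 98
  N = 58
  B = 59 − 47 = 12
  A = -42 − 5·98 + 5·58 + 6·12 = -170
  S = 29 − 4·58 + 2·(-170) = -543
Policy B (B + 32, N − 8):
  J = 98
  N = 58 − 8 = 50
  B = 59 + 32 = 91
  A = -42 − 5·98 + 5·50 + 6·91 = 264
  S = 29 − 4·50 + 2·264 = 357
S: -543 − 357 = -900

-900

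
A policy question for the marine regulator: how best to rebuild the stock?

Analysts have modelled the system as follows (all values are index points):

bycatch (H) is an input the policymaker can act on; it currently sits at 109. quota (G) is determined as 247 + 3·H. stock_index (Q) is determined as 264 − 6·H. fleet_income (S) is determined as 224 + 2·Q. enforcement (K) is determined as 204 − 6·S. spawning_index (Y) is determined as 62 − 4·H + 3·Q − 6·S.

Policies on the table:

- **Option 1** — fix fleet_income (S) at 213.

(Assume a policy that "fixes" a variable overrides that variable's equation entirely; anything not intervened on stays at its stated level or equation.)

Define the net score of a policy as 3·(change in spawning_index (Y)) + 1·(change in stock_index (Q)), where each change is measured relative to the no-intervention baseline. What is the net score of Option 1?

Baseline:
  H = 109
  Q = 264 − 6·109 = -390
  S = 224 + 2·(-390) = -556
  Y = 62 − 4·109 + 3·(-390) − 6·(-556) = 1792
Option 1 (S := 213):
  H = 109
  Q = 264 − 6·109 = -390
  S = 213
  Y = 62 − 4·109 + 3·(-390) − 6·213 = -2822
ΔY = -2822 − 1792 = -4614; ΔQ = -390 − (-390) = 0
Score = 3·(-4614) + 1·0 = -13842

-13842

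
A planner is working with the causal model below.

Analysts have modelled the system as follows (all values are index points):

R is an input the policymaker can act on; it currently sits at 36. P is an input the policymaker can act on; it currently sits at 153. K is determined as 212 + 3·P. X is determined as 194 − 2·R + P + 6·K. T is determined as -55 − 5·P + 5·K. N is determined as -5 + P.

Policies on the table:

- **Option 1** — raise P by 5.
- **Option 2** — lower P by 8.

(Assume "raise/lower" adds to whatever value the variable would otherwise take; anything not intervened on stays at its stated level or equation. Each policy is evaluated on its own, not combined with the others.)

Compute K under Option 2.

647

Option 2 (P − 8):
  P = 153 − 8 = 145
  K = 212 + 3·145 = 647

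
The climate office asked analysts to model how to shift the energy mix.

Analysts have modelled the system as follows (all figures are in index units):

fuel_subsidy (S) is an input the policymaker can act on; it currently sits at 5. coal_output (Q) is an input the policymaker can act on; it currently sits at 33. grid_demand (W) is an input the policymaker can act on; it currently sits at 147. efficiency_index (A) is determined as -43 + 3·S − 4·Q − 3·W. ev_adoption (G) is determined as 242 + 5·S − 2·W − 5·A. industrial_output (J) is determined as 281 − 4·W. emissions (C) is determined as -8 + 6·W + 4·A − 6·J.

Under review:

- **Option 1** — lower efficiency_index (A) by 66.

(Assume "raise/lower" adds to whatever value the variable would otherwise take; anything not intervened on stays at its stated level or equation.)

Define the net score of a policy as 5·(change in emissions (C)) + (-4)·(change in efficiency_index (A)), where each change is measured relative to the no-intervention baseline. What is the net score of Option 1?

-1056

Baseline:
  S = 5
  Q = 33
  W = 147
  A = -43 + 3·5 − 4·33 − 3·147 = -601
  J = 281 − 4·147 = -307
  C = -8 + 6·147 + 4·(-601) − 6·(-307) = 312
Option 1 (A − 66):
  S = 5
  Q = 33
  W = 147
  A = -43 + 3·5 − 4·33 − 3·147 (−66 from intervention) = -667
  J = 281 − 4·147 = -307
  C = -8 + 6·147 + 4·(-667) − 6·(-307) = 48
ΔC = 48 − 312 = -264; ΔA = -667 − (-601) = -66
Score = 5·(-264) + (-4)·(-66) = -1056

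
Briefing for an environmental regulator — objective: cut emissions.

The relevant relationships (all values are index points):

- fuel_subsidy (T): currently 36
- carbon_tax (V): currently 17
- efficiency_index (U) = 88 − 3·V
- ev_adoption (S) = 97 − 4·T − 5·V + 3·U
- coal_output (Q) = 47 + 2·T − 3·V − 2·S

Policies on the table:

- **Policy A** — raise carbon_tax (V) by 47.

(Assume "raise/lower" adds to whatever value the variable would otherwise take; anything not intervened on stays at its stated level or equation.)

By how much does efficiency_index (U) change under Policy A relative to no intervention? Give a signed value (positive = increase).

Baseline:
  V = 17
  U = 88 − 3·17 = 37
Policy A (V + 47):
  V = 17 + 47 = 64
  U = 88 − 3·64 = -104
Change in U: -104 − 37 = -141

-141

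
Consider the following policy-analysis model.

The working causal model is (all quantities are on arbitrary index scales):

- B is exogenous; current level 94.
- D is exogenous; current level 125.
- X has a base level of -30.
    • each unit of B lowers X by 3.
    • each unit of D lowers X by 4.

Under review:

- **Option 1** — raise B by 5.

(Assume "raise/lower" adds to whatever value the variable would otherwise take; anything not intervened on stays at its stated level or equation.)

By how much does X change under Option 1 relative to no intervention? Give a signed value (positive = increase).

-15

Baseline:
  B = 94
  D = 125
  X = -30 − 3·94 − 4·125 = -812
Option 1 (B + 5):
  B = 94 + 5 = 99
  D = 125
  X = -30 − 3·99 − 4·125 = -827
Change in X: -827 − (-812) = -15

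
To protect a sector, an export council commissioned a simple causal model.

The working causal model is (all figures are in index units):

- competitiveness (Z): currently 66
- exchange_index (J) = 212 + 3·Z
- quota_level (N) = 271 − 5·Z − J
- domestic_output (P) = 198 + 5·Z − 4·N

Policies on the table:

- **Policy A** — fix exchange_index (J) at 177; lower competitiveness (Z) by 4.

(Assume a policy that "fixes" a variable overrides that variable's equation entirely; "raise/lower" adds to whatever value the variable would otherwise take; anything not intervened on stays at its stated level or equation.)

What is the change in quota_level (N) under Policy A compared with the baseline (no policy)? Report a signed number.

Baseline:
  Z = 66
  J = 212 + 3·66 = 410
  N = 271 − 5·66 − 410 = -469
Policy A (J := 177, Z − 4):
  Z = 66 − 4 = 62
  J = 177
  N = 271 − 5·62 − 177 = -216
Change in N: -216 − (-469) = 253

253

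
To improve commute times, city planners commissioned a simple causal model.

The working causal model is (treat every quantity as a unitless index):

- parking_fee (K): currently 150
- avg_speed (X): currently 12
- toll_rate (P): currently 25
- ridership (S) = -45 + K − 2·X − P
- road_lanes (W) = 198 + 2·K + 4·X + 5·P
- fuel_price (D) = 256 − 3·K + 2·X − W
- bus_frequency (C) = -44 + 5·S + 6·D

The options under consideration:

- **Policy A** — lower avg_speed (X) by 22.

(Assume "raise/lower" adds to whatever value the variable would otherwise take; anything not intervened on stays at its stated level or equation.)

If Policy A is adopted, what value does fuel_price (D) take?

-797

Policy A (X − 22):
  K = 150
  X = 12 − 22 = -10
  P = 25
  W = 198 + 2·150 + 4·(-10) + 5·25 = 583
  D = 256 − 3·150 + 2·(-10) − 583 = -797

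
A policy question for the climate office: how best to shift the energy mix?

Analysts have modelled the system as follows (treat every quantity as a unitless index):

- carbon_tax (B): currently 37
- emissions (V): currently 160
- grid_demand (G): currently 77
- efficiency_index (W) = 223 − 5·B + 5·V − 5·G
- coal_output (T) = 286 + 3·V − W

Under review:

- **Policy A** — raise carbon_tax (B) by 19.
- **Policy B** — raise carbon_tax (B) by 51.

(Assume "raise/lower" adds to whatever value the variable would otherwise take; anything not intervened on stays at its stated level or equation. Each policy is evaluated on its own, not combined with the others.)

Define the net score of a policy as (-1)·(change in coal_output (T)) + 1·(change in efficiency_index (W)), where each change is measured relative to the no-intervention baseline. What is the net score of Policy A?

-190

Baseline:
  B = 37
  V = 160
  G = 77
  W = 223 − 5·37 + 5·160 − 5·77 = 453
  T = 286 + 3·160 − 453 = 313
Policy A (B + 19):
  B = 37 + 19 = 56
  V = 160
  G = 77
  W = 223 − 5·56 + 5·160 − 5·77 = 358
  T = 286 + 3·160 − 358 = 408
ΔT = 408 − 313 = 95; ΔW = 358 − 453 = -95
Score = (-1)·95 + 1·(-95) = -190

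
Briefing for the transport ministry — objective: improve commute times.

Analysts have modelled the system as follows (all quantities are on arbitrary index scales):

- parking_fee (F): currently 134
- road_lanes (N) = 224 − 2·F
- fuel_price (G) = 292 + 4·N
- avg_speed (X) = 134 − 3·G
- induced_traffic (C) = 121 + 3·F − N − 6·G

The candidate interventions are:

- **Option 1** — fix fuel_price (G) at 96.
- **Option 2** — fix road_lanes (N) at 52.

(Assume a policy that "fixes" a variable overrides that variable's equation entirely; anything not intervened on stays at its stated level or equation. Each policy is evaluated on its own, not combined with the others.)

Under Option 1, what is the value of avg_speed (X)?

-154

Option 1 (G := 96):
  F = 134
  N = 224 − 2·134 = -44
  G = 96
  X = 134 − 3·96 = -154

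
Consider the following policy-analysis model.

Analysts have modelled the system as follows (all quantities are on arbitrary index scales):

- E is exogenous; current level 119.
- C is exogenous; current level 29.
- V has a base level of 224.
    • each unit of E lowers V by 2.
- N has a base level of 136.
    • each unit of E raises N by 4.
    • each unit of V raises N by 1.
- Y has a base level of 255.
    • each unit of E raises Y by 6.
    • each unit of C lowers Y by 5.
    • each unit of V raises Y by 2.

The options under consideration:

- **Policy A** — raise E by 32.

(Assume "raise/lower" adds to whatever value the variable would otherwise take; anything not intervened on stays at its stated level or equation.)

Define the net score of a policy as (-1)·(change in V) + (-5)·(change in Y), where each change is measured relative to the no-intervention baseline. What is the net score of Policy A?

-256

Baseline:
  E = 119
  C = 29
  V = 224 − 2·119 = -14
  Y = 255 + 6·119 − 5·29 + 2·(-14) = 796
Policy A (E + 32):
  E = 119 + 32 = 151
  C = 29
  V = 224 − 2·151 = -78
  Y = 255 + 6·151 − 5·29 + 2·(-78) = 860
ΔV = -78 − (-14) = -64; ΔY = 860 − 796 = 64
Score = (-1)·(-64) + (-5)·64 = -256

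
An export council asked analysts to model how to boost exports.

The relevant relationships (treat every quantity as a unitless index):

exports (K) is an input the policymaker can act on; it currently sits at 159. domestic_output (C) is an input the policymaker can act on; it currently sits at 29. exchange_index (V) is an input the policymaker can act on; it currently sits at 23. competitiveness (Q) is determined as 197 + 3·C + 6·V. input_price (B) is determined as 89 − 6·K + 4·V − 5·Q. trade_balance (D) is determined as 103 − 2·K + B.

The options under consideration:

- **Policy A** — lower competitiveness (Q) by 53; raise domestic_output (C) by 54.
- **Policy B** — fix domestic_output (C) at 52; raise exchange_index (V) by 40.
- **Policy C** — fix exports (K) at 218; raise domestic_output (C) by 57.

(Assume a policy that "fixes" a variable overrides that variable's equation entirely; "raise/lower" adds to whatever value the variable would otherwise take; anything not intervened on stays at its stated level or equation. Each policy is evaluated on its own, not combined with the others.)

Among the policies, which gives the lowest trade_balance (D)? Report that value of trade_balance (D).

Policy A (Q − 53, C + 54):
  K = 159
  C = 29 + 54 = 83
  V = 23
  Q = 197 + 3·83 + 6·23 (−53 from intervention) = 531
  B = 89 − 6·159 + 4·23 − 5·531 = -3428
  D = 103 − 2·159 + (-3428) = -3643
Policy B (C := 52, V + 40):
  K = 159
  C = 52
  V = 23 + 40 = 63
  Q = 197 + 3·52 + 6·63 = 731
  B = 89 − 6·159 + 4·63 − 5·731 = -4268
  D = 103 − 2·159 + (-4268) = -4483
Policy C (K := 218, C + 57):
  K = 218
  C = 29 + 57 = 86
  V = 23
  Q = 197 + 3·86 + 6·23 = 593
  B = 89 − 6·218 + 4·23 − 5·593 = -4092
  D = 103 − 2·218 + (-4092) = -4425
Comparing — Policy A: D=-3643, Policy B: D=-4483, Policy C: D=-4425. Lowest is -4483 (Policy B).

-4483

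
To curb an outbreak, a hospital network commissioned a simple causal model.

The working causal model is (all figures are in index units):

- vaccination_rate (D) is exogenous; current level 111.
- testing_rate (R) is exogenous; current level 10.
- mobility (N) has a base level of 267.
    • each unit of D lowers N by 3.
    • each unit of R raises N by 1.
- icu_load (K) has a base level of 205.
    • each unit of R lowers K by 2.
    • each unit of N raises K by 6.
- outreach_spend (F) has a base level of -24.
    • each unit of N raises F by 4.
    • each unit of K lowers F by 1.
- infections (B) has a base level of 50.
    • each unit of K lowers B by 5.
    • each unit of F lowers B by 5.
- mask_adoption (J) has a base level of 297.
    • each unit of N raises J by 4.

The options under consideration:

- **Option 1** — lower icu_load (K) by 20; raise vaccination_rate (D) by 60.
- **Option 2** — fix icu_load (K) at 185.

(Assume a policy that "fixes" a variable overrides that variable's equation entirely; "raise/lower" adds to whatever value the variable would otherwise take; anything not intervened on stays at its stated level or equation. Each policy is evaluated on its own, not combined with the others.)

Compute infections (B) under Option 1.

4890

Option 1 (K − 20, D + 60):
  D = 111 + 60 = 171
  R = 10
  N = 267 − 3·171 + 10 = -236
  K = 205 − 2·10 + 6·(-236) (−20 from intervention) = -1251
  F = -24 + 4·(-236) − (-1251) = 283
  B = 50 − 5·(-1251) − 5·283 = 4890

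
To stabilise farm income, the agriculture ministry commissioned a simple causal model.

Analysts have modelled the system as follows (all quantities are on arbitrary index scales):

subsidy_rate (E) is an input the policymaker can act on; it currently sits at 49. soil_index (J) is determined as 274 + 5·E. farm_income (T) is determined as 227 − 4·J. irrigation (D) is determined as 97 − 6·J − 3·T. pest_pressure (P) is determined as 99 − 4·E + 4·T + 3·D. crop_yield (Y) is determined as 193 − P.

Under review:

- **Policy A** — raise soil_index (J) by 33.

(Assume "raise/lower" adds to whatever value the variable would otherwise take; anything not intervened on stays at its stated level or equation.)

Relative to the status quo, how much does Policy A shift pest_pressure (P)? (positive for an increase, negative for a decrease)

66

Baseline:
  E = 49
  J = 274 + 5·49 = 519
  T = 227 − 4·519 = -1849
  D = 97 − 6·519 − 3·(-1849) = 2530
  P = 99 − 4·49 + 4·(-1849) + 3·2530 = 97
Policy A (J + 33):
  E = 49
  J = 274 + 5·49 (+33 from intervention) = 552
  T = 227 − 4·552 = -1981
  D = 97 − 6·552 − 3·(-1981) = 2728
  P = 99 − 4·49 + 4·(-1981) + 3·2728 = 163
Change in P: 163 − 97 = 66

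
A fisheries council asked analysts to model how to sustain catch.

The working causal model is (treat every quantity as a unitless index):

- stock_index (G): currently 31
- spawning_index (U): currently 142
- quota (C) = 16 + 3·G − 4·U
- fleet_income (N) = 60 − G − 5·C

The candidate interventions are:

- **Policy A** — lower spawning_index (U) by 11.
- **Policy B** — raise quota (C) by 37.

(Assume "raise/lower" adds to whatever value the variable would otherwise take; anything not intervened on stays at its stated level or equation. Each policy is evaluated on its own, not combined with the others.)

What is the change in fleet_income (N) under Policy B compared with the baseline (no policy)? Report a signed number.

-185

Baseline:
  G = 31
  U = 142
  C = 16 + 3·31 − 4·142 = -459
  N = 60 − 31 − 5·(-459) = 2324
Policy B (C + 37):
  G = 31
  U = 142
  C = 16 + 3·31 − 4·142 (+37 from intervention) = -422
  N = 60 − 31 − 5·(-422) = 2139
Change in N: 2139 − 2324 = -185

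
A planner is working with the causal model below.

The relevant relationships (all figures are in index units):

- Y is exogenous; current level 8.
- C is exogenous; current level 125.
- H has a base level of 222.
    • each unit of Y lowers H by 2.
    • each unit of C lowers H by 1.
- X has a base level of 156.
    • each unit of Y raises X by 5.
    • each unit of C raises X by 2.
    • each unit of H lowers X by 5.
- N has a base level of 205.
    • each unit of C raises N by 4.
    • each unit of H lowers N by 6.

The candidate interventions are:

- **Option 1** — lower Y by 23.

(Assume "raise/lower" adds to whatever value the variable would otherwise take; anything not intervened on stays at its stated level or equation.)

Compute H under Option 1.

Option 1 (Y − 23):
  Y = 8 − 23 = -15
  C = 125
  H = 222 − 2·(-15) − 125 = 127

127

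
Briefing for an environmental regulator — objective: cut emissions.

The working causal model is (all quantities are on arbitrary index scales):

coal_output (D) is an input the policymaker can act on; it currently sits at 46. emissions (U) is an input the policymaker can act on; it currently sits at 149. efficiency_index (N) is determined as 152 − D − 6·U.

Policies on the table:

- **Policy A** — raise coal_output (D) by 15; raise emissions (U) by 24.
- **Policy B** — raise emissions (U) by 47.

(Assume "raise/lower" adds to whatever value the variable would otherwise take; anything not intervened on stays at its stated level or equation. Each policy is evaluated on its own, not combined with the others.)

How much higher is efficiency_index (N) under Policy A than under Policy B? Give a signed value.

123

Policy A (D + 15, U + 24):
  D = 46 + 15 = 61
  U = 149 + 24 = 173
  N = 152 − 61 − 6·173 = -947
Policy B (U + 47):
  D = 46
  U = 149 + 47 = 196
  N = 152 − 46 − 6·196 = -1070
N: -947 − (-1070) = 123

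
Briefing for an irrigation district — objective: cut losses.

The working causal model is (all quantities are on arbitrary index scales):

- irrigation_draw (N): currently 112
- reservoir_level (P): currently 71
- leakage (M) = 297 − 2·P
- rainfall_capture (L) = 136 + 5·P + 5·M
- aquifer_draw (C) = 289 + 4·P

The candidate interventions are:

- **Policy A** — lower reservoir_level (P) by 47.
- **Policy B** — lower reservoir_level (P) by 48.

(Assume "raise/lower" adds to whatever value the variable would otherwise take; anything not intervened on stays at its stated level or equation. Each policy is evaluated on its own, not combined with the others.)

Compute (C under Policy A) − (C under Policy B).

4

Policy A (P − 47):
  P = 71 − 47 = 24
  C = 289 + 4·24 = 385
Policy B (P − 48):
  P = 71 − 48 = 23
  C = 289 + 4·23 = 381
C: 385 − 381 = 4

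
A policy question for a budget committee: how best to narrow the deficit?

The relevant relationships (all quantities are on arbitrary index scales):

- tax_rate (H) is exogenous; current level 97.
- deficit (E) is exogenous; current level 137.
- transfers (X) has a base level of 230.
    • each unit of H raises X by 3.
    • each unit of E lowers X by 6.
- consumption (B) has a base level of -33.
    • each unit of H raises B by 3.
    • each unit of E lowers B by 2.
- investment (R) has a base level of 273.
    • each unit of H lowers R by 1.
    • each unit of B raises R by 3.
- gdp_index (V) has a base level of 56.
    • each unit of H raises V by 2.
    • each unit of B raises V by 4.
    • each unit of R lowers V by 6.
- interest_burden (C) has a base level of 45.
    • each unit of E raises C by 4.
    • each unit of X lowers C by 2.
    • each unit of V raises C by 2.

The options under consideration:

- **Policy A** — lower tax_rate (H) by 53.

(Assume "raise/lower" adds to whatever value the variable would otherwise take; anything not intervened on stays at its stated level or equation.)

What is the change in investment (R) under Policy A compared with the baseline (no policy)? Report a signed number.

Baseline:
  H = 97
  E = 137
  B = -33 + 3·97 − 2·137 = -16
  R = 273 − 97 + 3·(-16) = 128
Policy A (H − 53):
  H = 97 − 53 = 44
  E = 137
  B = -33 + 3·44 − 2·137 = -175
  R = 273 − 44 + 3·(-175) = -296
Change in R: -296 − 128 = -424

-424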